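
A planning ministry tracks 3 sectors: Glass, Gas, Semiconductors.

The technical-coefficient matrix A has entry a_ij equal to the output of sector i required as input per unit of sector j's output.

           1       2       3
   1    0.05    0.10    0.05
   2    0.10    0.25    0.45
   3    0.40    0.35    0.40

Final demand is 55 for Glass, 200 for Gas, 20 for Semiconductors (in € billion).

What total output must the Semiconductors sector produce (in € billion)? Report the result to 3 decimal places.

x_3 = 451.133

I − A =
  [   0.95    -0.10    -0.05]
  [  -0.10     0.75    -0.45]
  [  -0.40    -0.35     0.60]
Cofactors of I−A, C_ij = (−1)^(i+j)·(minor ij) (rows/columns in the sector order above):
  C_11 = (0.75)(0.60) − (-0.45)(-0.35) = 0.2925
  C_12 = −[(-0.10)(0.60) − (-0.45)(-0.40)] = 0.2400
  C_13 = (-0.10)(-0.35) − (0.75)(-0.40) = 0.3350
  C_21 = −[(-0.10)(0.60) − (-0.05)(-0.35)] = 0.0775
  C_22 = (0.95)(0.60) − (-0.05)(-0.40) = 0.5500
  C_23 = −[(0.95)(-0.35) − (-0.10)(-0.40)] = 0.3725
  C_31 = (-0.10)(-0.45) − (-0.05)(0.75) = 0.0825
  C_32 = −[(0.95)(-0.45) − (-0.05)(-0.10)] = 0.4325
  C_33 = (0.95)(0.75) − (-0.10)(-0.10) = 0.7025
det(I−A) = Σ_j (I−A)_1j·C_1j = (0.95)(0.2925) + (-0.10)(0.2400) + (-0.05)(0.3350) = 0.237125
adj(I−A) = Cᵀ =
  [ 0.2925   0.0775   0.0825]
  [ 0.2400   0.5500   0.4325]
  [ 0.3350   0.3725   0.7025]
(I − A)⁻¹ = adj(I−A) / det(I−A) ≈
  [   1.2335     0.3268     0.3479]
  [   1.0121     2.3195     1.8239]
  [   1.4128     1.5709     2.9626]
x = (I − A)⁻¹ d = adj(I−A)·d / det(I−A), with det(I−A) = 0.237125:
  x_1 = (0.2925·55 + 0.0775·200 + 0.0825·20) / 0.237125 = 33.2375 / 0.237125 ≈ 140.169
  x_2 = (0.2400·55 + 0.5500·200 + 0.4325·20) / 0.237125 = 131.85 / 0.237125 ≈ 556.036
  x_3 = (0.3350·55 + 0.3725·200 + 0.7025·20) / 0.237125 = 106.975 / 0.237125 ≈ 451.133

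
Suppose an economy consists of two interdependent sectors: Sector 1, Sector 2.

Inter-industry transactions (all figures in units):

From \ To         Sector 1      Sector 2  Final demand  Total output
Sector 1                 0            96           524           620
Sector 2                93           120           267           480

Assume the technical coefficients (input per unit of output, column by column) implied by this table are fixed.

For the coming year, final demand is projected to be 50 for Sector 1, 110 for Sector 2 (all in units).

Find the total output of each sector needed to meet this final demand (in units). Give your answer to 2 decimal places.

x_1 = 82.64, x_2 = 163.19

Technical coefficients a_ij = z_ij / X_j:
  a_11 = 0/620 = 0.00, a_21 = 93/620 = 0.15
  a_12 = 96/480 = 0.20, a_22 = 120/480 = 0.25
I − A =
  [   1.00    -0.20]
  [  -0.15     0.75]
det(I−A) = (1.00)(0.75) − (-0.20)(-0.15) = 0.7200
adj(I−A) = [[0.75, 0.20], [0.15, 1.00]]
(I − A)⁻¹ = adj(I−A) / det(I−A) ≈
  [   1.0417     0.2778]
  [   0.2083     1.3889]
x = (I − A)⁻¹ d = adj(I−A)·d / det(I−A), with det(I−A) = 0.7200:
  x_1 = (0.75·50 + 0.20·110) / 0.7200 = 59.50 / 0.7200 ≈ 82.64
  x_2 = (0.15·50 + 1.00·110) / 0.7200 = 117.50 / 0.7200 ≈ 163.19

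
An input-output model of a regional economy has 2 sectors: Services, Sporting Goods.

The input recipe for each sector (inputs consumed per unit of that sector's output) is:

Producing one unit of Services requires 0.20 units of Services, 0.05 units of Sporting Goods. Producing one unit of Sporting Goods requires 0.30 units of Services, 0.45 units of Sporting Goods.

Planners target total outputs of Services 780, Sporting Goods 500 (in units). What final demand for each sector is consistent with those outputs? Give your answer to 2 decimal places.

I − A =
  [   0.80    -0.30]
  [  -0.05     0.55]
d = (I − A) x:
  d_1 = (+0.80)·780 + (-0.30)·500 = 474.00
  d_2 = (-0.05)·780 + (+0.55)·500 = 236.00

d_1 = 474.00, d_2 = 236.00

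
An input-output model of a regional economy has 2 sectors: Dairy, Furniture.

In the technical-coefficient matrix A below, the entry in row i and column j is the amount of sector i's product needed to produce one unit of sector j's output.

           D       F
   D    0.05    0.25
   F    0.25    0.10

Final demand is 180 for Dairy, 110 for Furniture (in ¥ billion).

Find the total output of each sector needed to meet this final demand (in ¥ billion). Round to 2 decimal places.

I − A =
  [   0.95    -0.25]
  [  -0.25     0.90]
det(I−A) = (0.95)(0.90) − (-0.25)(-0.25) = 0.7925
adj(I−A) = [[0.90, 0.25], [0.25, 0.95]]
(I − A)⁻¹ = adj(I−A) / det(I−A) ≈
  [   1.1356     0.3155]
  [   0.3155     1.1987]
x = (I − A)⁻¹ d = adj(I−A)·d / det(I−A), with det(I−A) = 0.7925:
  x_D = (0.90·180 + 0.25·110) / 0.7925 = 189.50 / 0.7925 ≈ 239.12
  x_F = (0.25·180 + 0.95·110) / 0.7925 = 149.50 / 0.7925 ≈ 188.64

x_D = 239.12, x_F = 188.64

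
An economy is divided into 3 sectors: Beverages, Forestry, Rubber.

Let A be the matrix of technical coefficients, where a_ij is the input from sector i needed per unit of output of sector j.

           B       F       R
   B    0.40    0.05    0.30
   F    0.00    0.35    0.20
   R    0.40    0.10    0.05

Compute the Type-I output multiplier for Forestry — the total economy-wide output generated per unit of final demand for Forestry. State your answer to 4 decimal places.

I − A =
  [   0.60    -0.05    -0.30]
  [   0.00     0.65    -0.20]
  [  -0.40    -0.10     0.95]
Cofactors of I−A, C_ij = (−1)^(i+j)·(minor ij) (rows/columns in the sector order above):
  C_11 = (0.65)(0.95) − (-0.20)(-0.10) = 0.5975
  C_12 = −[(0.00)(0.95) − (-0.20)(-0.40)] = 0.0800
  C_13 = (0.00)(-0.10) − (0.65)(-0.40) = 0.2600
  C_21 = −[(-0.05)(0.95) − (-0.30)(-0.10)] = 0.0775
  C_22 = (0.60)(0.95) − (-0.30)(-0.40) = 0.4500
  C_23 = −[(0.60)(-0.10) − (-0.05)(-0.40)] = 0.0800
  C_31 = (-0.05)(-0.20) − (-0.30)(0.65) = 0.2050
  C_32 = −[(0.60)(-0.20) − (-0.30)(0.00)] = 0.1200
  C_33 = (0.60)(0.65) − (-0.05)(0.00) = 0.3900
det(I−A) = Σ_j (I−A)_1j·C_1j = (0.60)(0.5975) + (-0.05)(0.0800) + (-0.30)(0.2600) = 0.2765
adj(I−A) = Cᵀ =
  [ 0.5975   0.0775   0.2050]
  [ 0.0800   0.4500   0.1200]
  [ 0.2600   0.0800   0.3900]
(I − A)⁻¹ = adj(I−A) / det(I−A) ≈
  [   2.16094     0.28029     0.74141]
  [   0.28933     1.62749     0.43400]
  [   0.94033     0.28933     1.41049]
The output multiplier for sector j is the column-j sum of the Leontief inverse (I − A)⁻¹ = adj(I−A) / det(I−A).
Column F of adj(I−A): (0.0775, 0.4500, 0.0800); det(I−A) = 0.2765.
m_F = (0.0775 + 0.4500 + 0.0800) / 0.2765 = 0.6075 / 0.2765 ≈ 2.1971.

m_F = 2.1971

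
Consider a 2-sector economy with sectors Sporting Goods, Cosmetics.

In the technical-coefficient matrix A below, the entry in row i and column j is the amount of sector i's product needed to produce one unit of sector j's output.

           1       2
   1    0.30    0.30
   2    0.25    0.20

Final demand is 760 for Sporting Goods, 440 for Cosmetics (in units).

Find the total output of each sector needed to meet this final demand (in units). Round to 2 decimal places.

x_1 = 1525.77, x_2 = 1026.80

I − A =
  [   0.70    -0.30]
  [  -0.25     0.80]
det(I−A) = (0.70)(0.80) − (-0.30)(-0.25) = 0.4850
adj(I−A) = [[0.80, 0.30], [0.25, 0.70]]
(I − A)⁻¹ = adj(I−A) / det(I−A) ≈
  [   1.6495     0.6186]
  [   0.5155     1.4433]
x = (I − A)⁻¹ d = adj(I−A)·d / det(I−A), with det(I−A) = 0.4850:
  x_1 = (0.80·760 + 0.30·440) / 0.4850 = 740.00 / 0.4850 ≈ 1525.77
  x_2 = (0.25·760 + 0.70·440) / 0.4850 = 498.00 / 0.4850 ≈ 1026.80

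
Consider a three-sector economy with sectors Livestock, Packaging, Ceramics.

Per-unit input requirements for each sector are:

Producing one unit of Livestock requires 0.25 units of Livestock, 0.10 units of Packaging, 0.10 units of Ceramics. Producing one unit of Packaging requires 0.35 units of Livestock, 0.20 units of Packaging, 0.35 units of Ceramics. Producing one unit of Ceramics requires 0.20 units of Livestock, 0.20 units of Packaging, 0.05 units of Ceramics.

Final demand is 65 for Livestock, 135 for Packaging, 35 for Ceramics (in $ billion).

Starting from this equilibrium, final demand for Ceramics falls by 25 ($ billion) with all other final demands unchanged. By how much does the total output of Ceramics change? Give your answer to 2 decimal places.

I − A =
  [   0.75    -0.35    -0.20]
  [  -0.10     0.80    -0.20]
  [  -0.10    -0.35     0.95]
Cofactors of I−A, C_ij = (−1)^(i+j)·(minor ij) (rows/columns in the sector order above):
  C_11 = (0.80)(0.95) − (-0.20)(-0.35) = 0.6900
  C_12 = −[(-0.10)(0.95) − (-0.20)(-0.10)] = 0.1150
  C_13 = (-0.10)(-0.35) − (0.80)(-0.10) = 0.1150
  C_21 = −[(-0.35)(0.95) − (-0.20)(-0.35)] = 0.4025
  C_22 = (0.75)(0.95) − (-0.20)(-0.10) = 0.6925
  C_23 = −[(0.75)(-0.35) − (-0.35)(-0.10)] = 0.2975
  C_31 = (-0.35)(-0.20) − (-0.20)(0.80) = 0.2300
  C_32 = −[(0.75)(-0.20) − (-0.20)(-0.10)] = 0.1700
  C_33 = (0.75)(0.80) − (-0.35)(-0.10) = 0.5650
det(I−A) = Σ_j (I−A)_1j·C_1j = (0.75)(0.6900) + (-0.35)(0.1150) + (-0.20)(0.1150) = 0.45425
adj(I−A) = Cᵀ =
  [ 0.6900   0.4025   0.2300]
  [ 0.1150   0.6925   0.1700]
  [ 0.1150   0.2975   0.5650]
(I − A)⁻¹ = adj(I−A) / det(I−A) ≈
  [   1.5190     0.8861     0.5063]
  [   0.2532     1.5245     0.3742]
  [   0.2532     0.6549     1.2438]
Δx = (I − A)⁻¹ Δd with Δd having -25 in the Ceramics component and 0 elsewhere.
So Δx_3 = L_33 · (-25), where L_33 = adj(I−A)_33 / det(I−A) = 0.5650 / 0.45425.
Δx_3 = 0.5650 × (-25) / 0.45425 = -14.125 / 0.45425 ≈ -31.10.

Δx_3 = -31.10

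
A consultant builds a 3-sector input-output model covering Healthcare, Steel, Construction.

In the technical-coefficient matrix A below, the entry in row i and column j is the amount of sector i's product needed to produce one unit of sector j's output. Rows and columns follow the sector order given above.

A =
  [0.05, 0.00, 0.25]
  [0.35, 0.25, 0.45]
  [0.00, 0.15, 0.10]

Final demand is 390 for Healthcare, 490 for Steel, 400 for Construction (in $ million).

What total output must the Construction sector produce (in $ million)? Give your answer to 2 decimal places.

x_3 = 665.43

I − A =
  [   0.95     0.00    -0.25]
  [  -0.35     0.75    -0.45]
  [   0.00    -0.15     0.90]
Cofactors of I−A, C_ij = (−1)^(i+j)·(minor ij) (rows/columns in the sector order above):
  C_11 = (0.75)(0.90) − (-0.45)(-0.15) = 0.6075
  C_12 = −[(-0.35)(0.90) − (-0.45)(0.00)] = 0.3150
  C_13 = (-0.35)(-0.15) − (0.75)(0.00) = 0.0525
  C_21 = −[(0.00)(0.90) − (-0.25)(-0.15)] = 0.0375
  C_22 = (0.95)(0.90) − (-0.25)(0.00) = 0.8550
  C_23 = −[(0.95)(-0.15) − (0.00)(0.00)] = 0.1425
  C_31 = (0.00)(-0.45) − (-0.25)(0.75) = 0.1875
  C_32 = −[(0.95)(-0.45) − (-0.25)(-0.35)] = 0.5150
  C_33 = (0.95)(0.75) − (0.00)(-0.35) = 0.7125
det(I−A) = Σ_j (I−A)_1j·C_1j = (0.95)(0.6075) + (0.00)(0.3150) + (-0.25)(0.0525) = 0.5640
adj(I−A) = Cᵀ =
  [ 0.6075   0.0375   0.1875]
  [ 0.3150   0.8550   0.5150]
  [ 0.0525   0.1425   0.7125]
(I − A)⁻¹ = adj(I−A) / det(I−A) ≈
  [   1.0771     0.0665     0.3324]
  [   0.5585     1.5160     0.9131]
  [   0.0931     0.2527     1.2633]
x = (I − A)⁻¹ d = adj(I−A)·d / det(I−A), with det(I−A) = 0.5640:
  x_1 = (0.6075·390 + 0.0375·490 + 0.1875·400) / 0.5640 = 330.30 / 0.5640 ≈ 585.64
  x_2 = (0.3150·390 + 0.8550·490 + 0.5150·400) / 0.5640 = 747.80 / 0.5640 ≈ 1325.89
  x_3 = (0.0525·390 + 0.1425·490 + 0.7125·400) / 0.5640 = 375.30 / 0.5640 ≈ 665.43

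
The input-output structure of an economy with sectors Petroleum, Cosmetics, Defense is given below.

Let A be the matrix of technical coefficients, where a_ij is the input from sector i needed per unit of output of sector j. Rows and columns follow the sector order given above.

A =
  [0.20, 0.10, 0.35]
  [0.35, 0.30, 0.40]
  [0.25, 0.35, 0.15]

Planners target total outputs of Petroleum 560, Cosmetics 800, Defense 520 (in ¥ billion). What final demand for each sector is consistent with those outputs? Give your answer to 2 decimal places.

I − A =
  [   0.80    -0.10    -0.35]
  [  -0.35     0.70    -0.40]
  [  -0.25    -0.35     0.85]
d = (I − A) x:
  d_P = (+0.80)·560 + (-0.10)·800 + (-0.35)·520 = 186.00
  d_C = (-0.35)·560 + (+0.70)·800 + (-0.40)·520 = 156.00
  d_D = (-0.25)·560 + (-0.35)·800 + (+0.85)·520 = 22.00

d_P = 186.00, d_C = 156.00, d_D = 22.00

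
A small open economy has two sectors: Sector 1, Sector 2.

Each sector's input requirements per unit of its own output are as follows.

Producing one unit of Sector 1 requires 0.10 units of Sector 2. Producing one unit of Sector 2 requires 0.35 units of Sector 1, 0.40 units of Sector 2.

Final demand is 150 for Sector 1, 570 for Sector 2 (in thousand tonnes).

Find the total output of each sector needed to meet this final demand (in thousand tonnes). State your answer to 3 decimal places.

I − A =
  [   1.00    -0.35]
  [  -0.10     0.60]
det(I−A) = (1.00)(0.60) − (-0.35)(-0.10) = 0.5650
adj(I−A) = [[0.60, 0.35], [0.10, 1.00]]
(I − A)⁻¹ = adj(I−A) / det(I−A) ≈
  [   1.0619     0.6195]
  [   0.1770     1.7699]
x = (I − A)⁻¹ d = adj(I−A)·d / det(I−A), with det(I−A) = 0.5650:
  x_1 = (0.60·150 + 0.35·570) / 0.5650 = 289.50 / 0.5650 ≈ 512.389
  x_2 = (0.10·150 + 1.00·570) / 0.5650 = 585.00 / 0.5650 ≈ 1035.398

x_1 = 512.389, x_2 = 1035.398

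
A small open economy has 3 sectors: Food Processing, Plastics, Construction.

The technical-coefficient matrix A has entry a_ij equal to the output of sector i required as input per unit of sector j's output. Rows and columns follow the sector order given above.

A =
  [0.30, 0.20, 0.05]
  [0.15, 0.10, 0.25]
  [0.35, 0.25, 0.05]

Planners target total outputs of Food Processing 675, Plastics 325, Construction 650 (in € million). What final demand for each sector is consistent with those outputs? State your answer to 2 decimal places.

I − A =
  [   0.70    -0.20    -0.05]
  [  -0.15     0.90    -0.25]
  [  -0.35    -0.25     0.95]
d = (I − A) x:
  d_1 = (+0.70)·675 + (-0.20)·325 + (-0.05)·650 = 375.00
  d_2 = (-0.15)·675 + (+0.90)·325 + (-0.25)·650 = 28.75
  d_3 = (-0.35)·675 + (-0.25)·325 + (+0.95)·650 = 300.00

d_1 = 375.00, d_2 = 28.75, d_3 = 300.00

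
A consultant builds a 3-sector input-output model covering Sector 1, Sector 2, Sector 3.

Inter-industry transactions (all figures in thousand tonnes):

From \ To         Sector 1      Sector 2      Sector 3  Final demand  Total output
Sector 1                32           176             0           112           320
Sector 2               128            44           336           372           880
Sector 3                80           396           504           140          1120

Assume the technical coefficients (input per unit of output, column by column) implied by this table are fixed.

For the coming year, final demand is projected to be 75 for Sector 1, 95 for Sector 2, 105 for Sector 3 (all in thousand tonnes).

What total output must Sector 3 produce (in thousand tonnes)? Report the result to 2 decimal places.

x_3 = 538.09

Technical coefficients a_ij = z_ij / X_j:
  a_11 = 32/320 = 0.10, a_21 = 128/320 = 0.40, a_31 = 80/320 = 0.25
  a_12 = 176/880 = 0.20, a_22 = 44/880 = 0.05, a_32 = 396/880 = 0.45
  a_13 = 0/1120 = 0.00, a_23 = 336/1120 = 0.30, a_33 = 504/1120 = 0.45
I − A =
  [   0.90    -0.20     0.00]
  [  -0.40     0.95    -0.30]
  [  -0.25    -0.45     0.55]
Cofactors of I−A, C_ij = (−1)^(i+j)·(minor ij) (rows/columns in the sector order above):
  C_11 = (0.95)(0.55) − (-0.30)(-0.45) = 0.3875
  C_12 = −[(-0.40)(0.55) − (-0.30)(-0.25)] = 0.2950
  C_13 = (-0.40)(-0.45) − (0.95)(-0.25) = 0.4175
  C_21 = −[(-0.20)(0.55) − (0.00)(-0.45)] = 0.1100
  C_22 = (0.90)(0.55) − (0.00)(-0.25) = 0.4950
  C_23 = −[(0.90)(-0.45) − (-0.20)(-0.25)] = 0.4550
  C_31 = (-0.20)(-0.30) − (0.00)(0.95) = 0.0600
  C_32 = −[(0.90)(-0.30) − (0.00)(-0.40)] = 0.2700
  C_33 = (0.90)(0.95) − (-0.20)(-0.40) = 0.7750
det(I−A) = Σ_j (I−A)_1j·C_1j = (0.90)(0.3875) + (-0.20)(0.2950) + (0.00)(0.4175) = 0.28975
adj(I−A) = Cᵀ =
  [ 0.3875   0.1100   0.0600]
  [ 0.2950   0.4950   0.2700]
  [ 0.4175   0.4550   0.7750]
(I − A)⁻¹ = adj(I−A) / det(I−A) ≈
  [   1.3374     0.3796     0.2071]
  [   1.0181     1.7084     0.9318]
  [   1.4409     1.5703     2.6747]
x = (I − A)⁻¹ d = adj(I−A)·d / det(I−A), with det(I−A) = 0.28975:
  x_1 = (0.3875·75 + 0.1100·95 + 0.0600·105) / 0.28975 = 45.8125 / 0.28975 ≈ 158.11
  x_2 = (0.2950·75 + 0.4950·95 + 0.2700·105) / 0.28975 = 97.50 / 0.28975 ≈ 336.50
  x_3 = (0.4175·75 + 0.4550·95 + 0.7750·105) / 0.28975 = 155.9125 / 0.28975 ≈ 538.09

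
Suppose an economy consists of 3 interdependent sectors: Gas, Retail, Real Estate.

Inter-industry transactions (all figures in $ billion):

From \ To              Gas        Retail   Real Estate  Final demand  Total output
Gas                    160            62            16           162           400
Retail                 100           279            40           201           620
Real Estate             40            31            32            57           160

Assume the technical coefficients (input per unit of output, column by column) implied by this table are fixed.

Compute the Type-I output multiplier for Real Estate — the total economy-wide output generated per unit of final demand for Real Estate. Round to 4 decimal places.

Technical coefficients a_ij = z_ij / X_j:
  a_11 = 160/400 = 0.40, a_21 = 100/400 = 0.25, a_31 = 40/400 = 0.10
  a_12 = 62/620 = 0.10, a_22 = 279/620 = 0.45, a_32 = 31/620 = 0.05
  a_13 = 16/160 = 0.10, a_23 = 40/160 = 0.25, a_33 = 32/160 = 0.20
I − A =
  [   0.60    -0.10    -0.10]
  [  -0.25     0.55    -0.25]
  [  -0.10    -0.05     0.80]
Cofactors of I−A, C_ij = (−1)^(i+j)·(minor ij) (rows/columns in the sector order above):
  C_11 = (0.55)(0.80) − (-0.25)(-0.05) = 0.4275
  C_12 = −[(-0.25)(0.80) − (-0.25)(-0.10)] = 0.2250
  C_13 = (-0.25)(-0.05) − (0.55)(-0.10) = 0.0675
  C_21 = −[(-0.10)(0.80) − (-0.10)(-0.05)] = 0.0850
  C_22 = (0.60)(0.80) − (-0.10)(-0.10) = 0.4700
  C_23 = −[(0.60)(-0.05) − (-0.10)(-0.10)] = 0.0400
  C_31 = (-0.10)(-0.25) − (-0.10)(0.55) = 0.0800
  C_32 = −[(0.60)(-0.25) − (-0.10)(-0.25)] = 0.1750
  C_33 = (0.60)(0.55) − (-0.10)(-0.25) = 0.3050
det(I−A) = Σ_j (I−A)_1j·C_1j = (0.60)(0.4275) + (-0.10)(0.2250) + (-0.10)(0.0675) = 0.22725
adj(I−A) = Cᵀ =
  [ 0.4275   0.0850   0.0800]
  [ 0.2250   0.4700   0.1750]
  [ 0.0675   0.0400   0.3050]
(I − A)⁻¹ = adj(I−A) / det(I−A) ≈
  [   1.88119     0.37404     0.35204]
  [   0.99010     2.06821     0.77008]
  [   0.29703     0.17602     1.34213]
The output multiplier for sector j is the column-j sum of the Leontief inverse (I − A)⁻¹ = adj(I−A) / det(I−A).
Column 3 of adj(I−A): (0.0800, 0.1750, 0.3050); det(I−A) = 0.22725.
m_3 = (0.0800 + 0.1750 + 0.3050) / 0.22725 = 0.56 / 0.22725 ≈ 2.4642.

m_3 = 2.4642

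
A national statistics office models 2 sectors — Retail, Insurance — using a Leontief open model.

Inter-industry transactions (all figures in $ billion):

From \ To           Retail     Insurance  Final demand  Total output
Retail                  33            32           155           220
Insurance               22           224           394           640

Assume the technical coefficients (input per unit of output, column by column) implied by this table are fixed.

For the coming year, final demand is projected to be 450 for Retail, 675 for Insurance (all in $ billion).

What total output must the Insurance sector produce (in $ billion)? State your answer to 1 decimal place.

Technical coefficients a_ij = z_ij / X_j:
  a_11 = 33/220 = 0.15, a_21 = 22/220 = 0.10
  a_12 = 32/640 = 0.05, a_22 = 224/640 = 0.35
I − A =
  [   0.85    -0.05]
  [  -0.10     0.65]
det(I−A) = (0.85)(0.65) − (-0.05)(-0.10) = 0.5475
adj(I−A) = [[0.65, 0.05], [0.10, 0.85]]
(I − A)⁻¹ = adj(I−A) / det(I−A) ≈
  [   1.1872     0.0913]
  [   0.1826     1.5525]
x = (I − A)⁻¹ d = adj(I−A)·d / det(I−A), with det(I−A) = 0.5475:
  x_1 = (0.65·450 + 0.05·675) / 0.5475 = 326.25 / 0.5475 ≈ 595.9
  x_2 = (0.10·450 + 0.85·675) / 0.5475 = 618.75 / 0.5475 ≈ 1130.1

x_2 = 1130.1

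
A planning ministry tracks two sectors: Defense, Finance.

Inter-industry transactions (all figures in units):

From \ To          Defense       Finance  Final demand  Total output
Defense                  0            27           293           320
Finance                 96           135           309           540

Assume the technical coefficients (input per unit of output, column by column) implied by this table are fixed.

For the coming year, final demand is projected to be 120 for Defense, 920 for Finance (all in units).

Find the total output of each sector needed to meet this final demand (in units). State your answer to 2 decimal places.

x_1 = 185.03, x_2 = 1300.68

Technical coefficients a_ij = z_ij / X_j:
  a_11 = 0/320 = 0.00, a_21 = 96/320 = 0.30
  a_12 = 27/540 = 0.05, a_22 = 135/540 = 0.25
I − A =
  [   1.00    -0.05]
  [  -0.30     0.75]
det(I−A) = (1.00)(0.75) − (-0.05)(-0.30) = 0.7350
adj(I−A) = [[0.75, 0.05], [0.30, 1.00]]
(I − A)⁻¹ = adj(I−A) / det(I−A) ≈
  [   1.0204     0.0680]
  [   0.4082     1.3605]
x = (I − A)⁻¹ d = adj(I−A)·d / det(I−A), with det(I−A) = 0.7350:
  x_1 = (0.75·120 + 0.05·920) / 0.7350 = 136.00 / 0.7350 ≈ 185.03
  x_2 = (0.30·120 + 1.00·920) / 0.7350 = 956.00 / 0.7350 ≈ 1300.68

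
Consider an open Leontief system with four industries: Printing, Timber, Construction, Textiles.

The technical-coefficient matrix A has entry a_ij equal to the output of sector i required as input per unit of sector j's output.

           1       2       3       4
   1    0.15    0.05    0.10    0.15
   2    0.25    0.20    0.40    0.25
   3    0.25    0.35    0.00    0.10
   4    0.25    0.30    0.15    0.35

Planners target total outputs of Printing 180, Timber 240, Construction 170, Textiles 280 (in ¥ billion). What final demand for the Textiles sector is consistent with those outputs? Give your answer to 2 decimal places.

I − A =
  [   0.85    -0.05    -0.10    -0.15]
  [  -0.25     0.80    -0.40    -0.25]
  [  -0.25    -0.35     1.00    -0.10]
  [  -0.25    -0.30    -0.15     0.65]
d = (I − A) x:
  d_1 = (+0.85)·180 + (-0.05)·240 + (-0.10)·170 + (-0.15)·280 = 82.00
  d_2 = (-0.25)·180 + (+0.80)·240 + (-0.40)·170 + (-0.25)·280 = 9.00
  d_3 = (-0.25)·180 + (-0.35)·240 + (+1.00)·170 + (-0.10)·280 = 13.00
  d_4 = (-0.25)·180 + (-0.30)·240 + (-0.15)·170 + (+0.65)·280 = 39.50

d_4 = 39.50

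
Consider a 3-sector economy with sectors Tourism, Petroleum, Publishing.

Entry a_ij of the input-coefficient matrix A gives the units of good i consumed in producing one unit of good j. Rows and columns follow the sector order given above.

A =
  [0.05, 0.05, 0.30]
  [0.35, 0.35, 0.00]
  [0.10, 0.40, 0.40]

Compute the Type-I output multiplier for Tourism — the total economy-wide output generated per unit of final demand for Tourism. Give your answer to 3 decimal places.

I − A =
  [   0.95    -0.05    -0.30]
  [  -0.35     0.65     0.00]
  [  -0.10    -0.40     0.60]
Cofactors of I−A, C_ij = (−1)^(i+j)·(minor ij) (rows/columns in the sector order above):
  C_11 = (0.65)(0.60) − (0.00)(-0.40) = 0.3900
  C_12 = −[(-0.35)(0.60) − (0.00)(-0.10)] = 0.2100
  C_13 = (-0.35)(-0.40) − (0.65)(-0.10) = 0.2050
  C_21 = −[(-0.05)(0.60) − (-0.30)(-0.40)] = 0.1500
  C_22 = (0.95)(0.60) − (-0.30)(-0.10) = 0.5400
  C_23 = −[(0.95)(-0.40) − (-0.05)(-0.10)] = 0.3850
  C_31 = (-0.05)(0.00) − (-0.30)(0.65) = 0.1950
  C_32 = −[(0.95)(0.00) − (-0.30)(-0.35)] = 0.1050
  C_33 = (0.95)(0.65) − (-0.05)(-0.35) = 0.6000
det(I−A) = Σ_j (I−A)_1j·C_1j = (0.95)(0.3900) + (-0.05)(0.2100) + (-0.30)(0.2050) = 0.2985
adj(I−A) = Cᵀ =
  [ 0.3900   0.1500   0.1950]
  [ 0.2100   0.5400   0.1050]
  [ 0.2050   0.3850   0.6000]
(I − A)⁻¹ = adj(I−A) / det(I−A) ≈
  [   1.3065     0.5025     0.6533]
  [   0.7035     1.8090     0.3518]
  [   0.6868     1.2898     2.0101]
The output multiplier for sector j is the column-j sum of the Leontief inverse (I − A)⁻¹ = adj(I−A) / det(I−A).
Column 1 of adj(I−A): (0.3900, 0.2100, 0.2050); det(I−A) = 0.2985.
m_1 = (0.3900 + 0.2100 + 0.2050) / 0.2985 = 0.805 / 0.2985 ≈ 2.697.

m_1 = 2.697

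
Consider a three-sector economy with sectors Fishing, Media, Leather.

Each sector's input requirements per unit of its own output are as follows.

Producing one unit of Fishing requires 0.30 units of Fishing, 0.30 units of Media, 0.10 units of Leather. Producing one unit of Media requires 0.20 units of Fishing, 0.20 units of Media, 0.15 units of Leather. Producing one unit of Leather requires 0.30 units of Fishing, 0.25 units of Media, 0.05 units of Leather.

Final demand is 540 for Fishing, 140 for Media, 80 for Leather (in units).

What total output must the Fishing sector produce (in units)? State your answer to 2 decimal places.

I − A =
  [   0.70    -0.20    -0.30]
  [  -0.30     0.80    -0.25]
  [  -0.10    -0.15     0.95]
Cofactors of I−A, C_ij = (−1)^(i+j)·(minor ij) (rows/columns in the sector order above):
  C_11 = (0.80)(0.95) − (-0.25)(-0.15) = 0.7225
  C_12 = −[(-0.30)(0.95) − (-0.25)(-0.10)] = 0.3100
  C_13 = (-0.30)(-0.15) − (0.80)(-0.10) = 0.1250
  C_21 = −[(-0.20)(0.95) − (-0.30)(-0.15)] = 0.2350
  C_22 = (0.70)(0.95) − (-0.30)(-0.10) = 0.6350
  C_23 = −[(0.70)(-0.15) − (-0.20)(-0.10)] = 0.1250
  C_31 = (-0.20)(-0.25) − (-0.30)(0.80) = 0.2900
  C_32 = −[(0.70)(-0.25) − (-0.30)(-0.30)] = 0.2650
  C_33 = (0.70)(0.80) − (-0.20)(-0.30) = 0.5000
det(I−A) = Σ_j (I−A)_1j·C_1j = (0.70)(0.7225) + (-0.20)(0.3100) + (-0.30)(0.1250) = 0.40625
adj(I−A) = Cᵀ =
  [ 0.7225   0.2350   0.2900]
  [ 0.3100   0.6350   0.2650]
  [ 0.1250   0.1250   0.5000]
(I − A)⁻¹ = adj(I−A) / det(I−A) ≈
  [   1.7785     0.5785     0.7138]
  [   0.7631     1.5631     0.6523]
  [   0.3077     0.3077     1.2308]
x = (I − A)⁻¹ d = adj(I−A)·d / det(I−A), with det(I−A) = 0.40625:
  x_1 = (0.7225·540 + 0.2350·140 + 0.2900·80) / 0.40625 = 446.25 / 0.40625 ≈ 1098.46
  x_2 = (0.3100·540 + 0.6350·140 + 0.2650·80) / 0.40625 = 277.50 / 0.40625 ≈ 683.08
  x_3 = (0.1250·540 + 0.1250·140 + 0.5000·80) / 0.40625 = 125.00 / 0.40625 ≈ 307.69

x_1 = 1098.46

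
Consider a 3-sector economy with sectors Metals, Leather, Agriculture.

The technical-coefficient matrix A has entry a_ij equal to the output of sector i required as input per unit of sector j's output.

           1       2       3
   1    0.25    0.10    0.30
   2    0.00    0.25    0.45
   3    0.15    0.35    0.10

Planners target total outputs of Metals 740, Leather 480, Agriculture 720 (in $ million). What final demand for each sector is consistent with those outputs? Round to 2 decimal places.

I − A =
  [   0.75    -0.10    -0.30]
  [   0.00     0.75    -0.45]
  [  -0.15    -0.35     0.90]
d = (I − A) x:
  d_1 = (+0.75)·740 + (-0.10)·480 + (-0.30)·720 = 291.00
  d_2 = (+0.00)·740 + (+0.75)·480 + (-0.45)·720 = 36.00
  d_3 = (-0.15)·740 + (-0.35)·480 + (+0.90)·720 = 369.00

d_1 = 291.00, d_2 = 36.00, d_3 = 369.00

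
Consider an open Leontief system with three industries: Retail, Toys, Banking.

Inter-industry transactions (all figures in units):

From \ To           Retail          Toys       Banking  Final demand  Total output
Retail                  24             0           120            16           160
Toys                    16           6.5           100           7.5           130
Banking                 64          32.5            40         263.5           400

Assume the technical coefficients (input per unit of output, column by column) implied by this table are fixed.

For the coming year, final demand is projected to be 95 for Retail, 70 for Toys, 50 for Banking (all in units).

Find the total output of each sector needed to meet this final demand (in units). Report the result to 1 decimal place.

x_R = 171.7, x_T = 136.4, x_B = 169.8

Technical coefficients a_ij = z_ij / X_j:
  a_RR = 24/160 = 0.15, a_TR = 16/160 = 0.10, a_BR = 64/160 = 0.40
  a_RT = 0/130 = 0.00, a_TT = 6.5/130 = 0.05, a_BT = 32.5/130 = 0.25
  a_RB = 120/400 = 0.30, a_TB = 100/400 = 0.25, a_BB = 40/400 = 0.10
I − A =
  [   0.85     0.00    -0.30]
  [  -0.10     0.95    -0.25]
  [  -0.40    -0.25     0.90]
Cofactors of I−A, C_ij = (−1)^(i+j)·(minor ij) (rows/columns in the sector order above):
  C_11 = (0.95)(0.90) − (-0.25)(-0.25) = 0.7925
  C_12 = −[(-0.10)(0.90) − (-0.25)(-0.40)] = 0.1900
  C_13 = (-0.10)(-0.25) − (0.95)(-0.40) = 0.4050
  C_21 = −[(0.00)(0.90) − (-0.30)(-0.25)] = 0.0750
  C_22 = (0.85)(0.90) − (-0.30)(-0.40) = 0.6450
  C_23 = −[(0.85)(-0.25) − (0.00)(-0.40)] = 0.2125
  C_31 = (0.00)(-0.25) − (-0.30)(0.95) = 0.2850
  C_32 = −[(0.85)(-0.25) − (-0.30)(-0.10)] = 0.2425
  C_33 = (0.85)(0.95) − (0.00)(-0.10) = 0.8075
det(I−A) = Σ_j (I−A)_1j·C_1j = (0.85)(0.7925) + (0.00)(0.1900) + (-0.30)(0.4050) = 0.552125
adj(I−A) = Cᵀ =
  [ 0.7925   0.0750   0.2850]
  [ 0.1900   0.6450   0.2425]
  [ 0.4050   0.2125   0.8075]
(I − A)⁻¹ = adj(I−A) / det(I−A) ≈
  [   1.4354     0.1358     0.5162]
  [   0.3441     1.1682     0.4392]
  [   0.7335     0.3849     1.4625]
x = (I − A)⁻¹ d = adj(I−A)·d / det(I−A), with det(I−A) = 0.552125:
  x_R = (0.7925·95 + 0.0750·70 + 0.2850·50) / 0.552125 = 94.7875 / 0.552125 ≈ 171.7
  x_T = (0.1900·95 + 0.6450·70 + 0.2425·50) / 0.552125 = 75.325 / 0.552125 ≈ 136.4
  x_B = (0.4050·95 + 0.2125·70 + 0.8075·50) / 0.552125 = 93.725 / 0.552125 ≈ 169.8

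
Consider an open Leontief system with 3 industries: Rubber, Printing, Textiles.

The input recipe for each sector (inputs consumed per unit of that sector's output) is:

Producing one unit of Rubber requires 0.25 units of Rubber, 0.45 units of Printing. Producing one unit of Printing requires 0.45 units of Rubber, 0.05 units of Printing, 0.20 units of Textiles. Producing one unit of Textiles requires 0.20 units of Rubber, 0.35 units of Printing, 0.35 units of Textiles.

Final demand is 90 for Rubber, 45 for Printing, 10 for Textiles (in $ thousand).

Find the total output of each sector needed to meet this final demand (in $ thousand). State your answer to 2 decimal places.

I − A =
  [   0.75    -0.45    -0.20]
  [  -0.45     0.95    -0.35]
  [   0.00    -0.20     0.65]
Cofactors of I−A, C_ij = (−1)^(i+j)·(minor ij) (rows/columns in the sector order above):
  C_11 = (0.95)(0.65) − (-0.35)(-0.20) = 0.5475
  C_12 = −[(-0.45)(0.65) − (-0.35)(0.00)] = 0.2925
  C_13 = (-0.45)(-0.20) − (0.95)(0.00) = 0.0900
  C_21 = −[(-0.45)(0.65) − (-0.20)(-0.20)] = 0.3325
  C_22 = (0.75)(0.65) − (-0.20)(0.00) = 0.4875
  C_23 = −[(0.75)(-0.20) − (-0.45)(0.00)] = 0.1500
  C_31 = (-0.45)(-0.35) − (-0.20)(0.95) = 0.3475
  C_32 = −[(0.75)(-0.35) − (-0.20)(-0.45)] = 0.3525
  C_33 = (0.75)(0.95) − (-0.45)(-0.45) = 0.5100
det(I−A) = Σ_j (I−A)_1j·C_1j = (0.75)(0.5475) + (-0.45)(0.2925) + (-0.20)(0.0900) = 0.2610
adj(I−A) = Cᵀ =
  [ 0.5475   0.3325   0.3475]
  [ 0.2925   0.4875   0.3525]
  [ 0.0900   0.1500   0.5100]
(I − A)⁻¹ = adj(I−A) / det(I−A) ≈
  [   2.0977     1.2739     1.3314]
  [   1.1207     1.8678     1.3506]
  [   0.3448     0.5747     1.9540]
x = (I − A)⁻¹ d = adj(I−A)·d / det(I−A), with det(I−A) = 0.2610:
  x_R = (0.5475·90 + 0.3325·45 + 0.3475·10) / 0.2610 = 67.7125 / 0.2610 ≈ 259.43
  x_P = (0.2925·90 + 0.4875·45 + 0.3525·10) / 0.2610 = 51.7875 / 0.2610 ≈ 198.42
  x_T = (0.0900·90 + 0.1500·45 + 0.5100·10) / 0.2610 = 19.95 / 0.2610 ≈ 76.44

x_R = 259.43, x_P = 198.42, x_T = 76.44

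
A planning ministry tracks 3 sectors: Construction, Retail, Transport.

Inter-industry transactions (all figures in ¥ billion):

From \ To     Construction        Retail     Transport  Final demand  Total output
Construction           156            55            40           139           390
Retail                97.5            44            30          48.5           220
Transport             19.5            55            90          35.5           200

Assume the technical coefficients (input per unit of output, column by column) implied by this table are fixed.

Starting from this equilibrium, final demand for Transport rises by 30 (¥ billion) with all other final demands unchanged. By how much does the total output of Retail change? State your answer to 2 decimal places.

Technical coefficients a_ij = z_ij / X_j:
  a_11 = 156/390 = 0.40, a_21 = 97.5/390 = 0.25, a_31 = 19.5/390 = 0.05
  a_12 = 55/220 = 0.25, a_22 = 44/220 = 0.20, a_32 = 55/220 = 0.25
  a_13 = 40/200 = 0.20, a_23 = 30/200 = 0.15, a_33 = 90/200 = 0.45
I − A =
  [   0.60    -0.25    -0.20]
  [  -0.25     0.80    -0.15]
  [  -0.05    -0.25     0.55]
Cofactors of I−A, C_ij = (−1)^(i+j)·(minor ij) (rows/columns in the sector order above):
  C_11 = (0.80)(0.55) − (-0.15)(-0.25) = 0.4025
  C_12 = −[(-0.25)(0.55) − (-0.15)(-0.05)] = 0.1450
  C_13 = (-0.25)(-0.25) − (0.80)(-0.05) = 0.1025
  C_21 = −[(-0.25)(0.55) − (-0.20)(-0.25)] = 0.1875
  C_22 = (0.60)(0.55) − (-0.20)(-0.05) = 0.3200
  C_23 = −[(0.60)(-0.25) − (-0.25)(-0.05)] = 0.1625
  C_31 = (-0.25)(-0.15) − (-0.20)(0.80) = 0.1975
  C_32 = −[(0.60)(-0.15) − (-0.20)(-0.25)] = 0.1400
  C_33 = (0.60)(0.80) − (-0.25)(-0.25) = 0.4175
det(I−A) = Σ_j (I−A)_1j·C_1j = (0.60)(0.4025) + (-0.25)(0.1450) + (-0.20)(0.1025) = 0.18475
adj(I−A) = Cᵀ =
  [ 0.4025   0.1875   0.1975]
  [ 0.1450   0.3200   0.1400]
  [ 0.1025   0.1625   0.4175]
(I − A)⁻¹ = adj(I−A) / det(I−A) ≈
  [   2.1786     1.0149     1.0690]
  [   0.7848     1.7321     0.7578]
  [   0.5548     0.8796     2.2598]
Δx = (I − A)⁻¹ Δd with Δd having +30 in the Transport component and 0 elsewhere.
So Δx_2 = L_23 · (+30), where L_23 = adj(I−A)_23 / det(I−A) = 0.1400 / 0.18475.
Δx_2 = 0.1400 × (+30) / 0.18475 = 4.20 / 0.18475 ≈ 22.73.

Δx_2 = 22.73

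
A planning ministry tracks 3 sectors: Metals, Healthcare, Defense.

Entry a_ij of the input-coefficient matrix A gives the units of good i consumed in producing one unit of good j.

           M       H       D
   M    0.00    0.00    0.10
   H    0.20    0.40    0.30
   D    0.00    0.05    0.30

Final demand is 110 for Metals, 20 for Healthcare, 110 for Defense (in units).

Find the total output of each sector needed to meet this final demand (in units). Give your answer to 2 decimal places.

I − A =
  [   1.00     0.00    -0.10]
  [  -0.20     0.60    -0.30]
  [   0.00    -0.05     0.70]
Cofactors of I−A, C_ij = (−1)^(i+j)·(minor ij) (rows/columns in the sector order above):
  C_11 = (0.60)(0.70) − (-0.30)(-0.05) = 0.4050
  C_12 = −[(-0.20)(0.70) − (-0.30)(0.00)] = 0.1400
  C_13 = (-0.20)(-0.05) − (0.60)(0.00) = 0.0100
  C_21 = −[(0.00)(0.70) − (-0.10)(-0.05)] = 0.0050
  C_22 = (1.00)(0.70) − (-0.10)(0.00) = 0.7000
  C_23 = −[(1.00)(-0.05) − (0.00)(0.00)] = 0.0500
  C_31 = (0.00)(-0.30) − (-0.10)(0.60) = 0.0600
  C_32 = −[(1.00)(-0.30) − (-0.10)(-0.20)] = 0.3200
  C_33 = (1.00)(0.60) − (0.00)(-0.20) = 0.6000
det(I−A) = Σ_j (I−A)_1j·C_1j = (1.00)(0.4050) + (0.00)(0.1400) + (-0.10)(0.0100) = 0.4040
adj(I−A) = Cᵀ =
  [ 0.4050   0.0050   0.0600]
  [ 0.1400   0.7000   0.3200]
  [ 0.0100   0.0500   0.6000]
(I − A)⁻¹ = adj(I−A) / det(I−A) ≈
  [   1.0025     0.0124     0.1485]
  [   0.3465     1.7327     0.7921]
  [   0.0248     0.1238     1.4851]
x = (I − A)⁻¹ d = adj(I−A)·d / det(I−A), with det(I−A) = 0.4040:
  x_M = (0.4050·110 + 0.0050·20 + 0.0600·110) / 0.4040 = 51.25 / 0.4040 ≈ 126.86
  x_H = (0.1400·110 + 0.7000·20 + 0.3200·110) / 0.4040 = 64.60 / 0.4040 ≈ 159.90
  x_D = (0.0100·110 + 0.0500·20 + 0.6000·110) / 0.4040 = 68.10 / 0.4040 ≈ 168.56

x_M = 126.86, x_H = 159.90, x_D = 168.56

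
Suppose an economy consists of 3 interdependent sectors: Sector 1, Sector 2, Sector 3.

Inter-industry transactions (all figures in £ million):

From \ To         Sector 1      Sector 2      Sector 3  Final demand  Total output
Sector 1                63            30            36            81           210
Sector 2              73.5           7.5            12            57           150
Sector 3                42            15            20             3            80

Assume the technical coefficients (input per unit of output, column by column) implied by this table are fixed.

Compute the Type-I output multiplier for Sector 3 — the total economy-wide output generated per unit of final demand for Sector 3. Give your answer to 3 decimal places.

m_3 = 4.003

Technical coefficients a_ij = z_ij / X_j:
  a_11 = 63/210 = 0.30, a_21 = 73.5/210 = 0.35, a_31 = 42/210 = 0.20
  a_12 = 30/150 = 0.20, a_22 = 7.5/150 = 0.05, a_32 = 15/150 = 0.10
  a_13 = 36/80 = 0.45, a_23 = 12/80 = 0.15, a_33 = 20/80 = 0.25
I − A =
  [   0.70    -0.20    -0.45]
  [  -0.35     0.95    -0.15]
  [  -0.20    -0.10     0.75]
Cofactors of I−A, C_ij = (−1)^(i+j)·(minor ij) (rows/columns in the sector order above):
  C_11 = (0.95)(0.75) − (-0.15)(-0.10) = 0.6975
  C_12 = −[(-0.35)(0.75) − (-0.15)(-0.20)] = 0.2925
  C_13 = (-0.35)(-0.10) − (0.95)(-0.20) = 0.2250
  C_21 = −[(-0.20)(0.75) − (-0.45)(-0.10)] = 0.1950
  C_22 = (0.70)(0.75) − (-0.45)(-0.20) = 0.4350
  C_23 = −[(0.70)(-0.10) − (-0.20)(-0.20)] = 0.1100
  C_31 = (-0.20)(-0.15) − (-0.45)(0.95) = 0.4575
  C_32 = −[(0.70)(-0.15) − (-0.45)(-0.35)] = 0.2625
  C_33 = (0.70)(0.95) − (-0.20)(-0.35) = 0.5950
det(I−A) = Σ_j (I−A)_1j·C_1j = (0.70)(0.6975) + (-0.20)(0.2925) + (-0.45)(0.2250) = 0.3285
adj(I−A) = Cᵀ =
  [ 0.6975   0.1950   0.4575]
  [ 0.2925   0.4350   0.2625]
  [ 0.2250   0.1100   0.5950]
(I − A)⁻¹ = adj(I−A) / det(I−A) ≈
  [   2.1233     0.5936     1.3927]
  [   0.8904     1.3242     0.7991]
  [   0.6849     0.3349     1.8113]
The output multiplier for sector j is the column-j sum of the Leontief inverse (I − A)⁻¹ = adj(I−A) / det(I−A).
Column 3 of adj(I−A): (0.4575, 0.2625, 0.5950); det(I−A) = 0.3285.
m_3 = (0.4575 + 0.2625 + 0.5950) / 0.3285 = 1.315 / 0.3285 ≈ 4.003.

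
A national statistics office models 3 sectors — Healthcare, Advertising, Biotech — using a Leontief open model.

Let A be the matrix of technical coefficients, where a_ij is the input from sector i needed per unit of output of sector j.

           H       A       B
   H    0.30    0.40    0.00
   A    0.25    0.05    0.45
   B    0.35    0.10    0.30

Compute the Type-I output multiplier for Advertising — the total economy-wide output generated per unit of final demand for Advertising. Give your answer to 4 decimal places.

m_A = 3.2558

I − A =
  [   0.70    -0.40     0.00]
  [  -0.25     0.95    -0.45]
  [  -0.35    -0.10     0.70]
Cofactors of I−A, C_ij = (−1)^(i+j)·(minor ij) (rows/columns in the sector order above):
  C_11 = (0.95)(0.70) − (-0.45)(-0.10) = 0.6200
  C_12 = −[(-0.25)(0.70) − (-0.45)(-0.35)] = 0.3325
  C_13 = (-0.25)(-0.10) − (0.95)(-0.35) = 0.3575
  C_21 = −[(-0.40)(0.70) − (0.00)(-0.10)] = 0.2800
  C_22 = (0.70)(0.70) − (0.00)(-0.35) = 0.4900
  C_23 = −[(0.70)(-0.10) − (-0.40)(-0.35)] = 0.2100
  C_31 = (-0.40)(-0.45) − (0.00)(0.95) = 0.1800
  C_32 = −[(0.70)(-0.45) − (0.00)(-0.25)] = 0.3150
  C_33 = (0.70)(0.95) − (-0.40)(-0.25) = 0.5650
det(I−A) = Σ_j (I−A)_1j·C_1j = (0.70)(0.6200) + (-0.40)(0.3325) + (0.00)(0.3575) = 0.3010
adj(I−A) = Cᵀ =
  [ 0.6200   0.2800   0.1800]
  [ 0.3325   0.4900   0.3150]
  [ 0.3575   0.2100   0.5650]
(I − A)⁻¹ = adj(I−A) / det(I−A) ≈
  [   2.05980     0.93023     0.59801]
  [   1.10465     1.62791     1.04651]
  [   1.18771     0.69767     1.87708]
The output multiplier for sector j is the column-j sum of the Leontief inverse (I − A)⁻¹ = adj(I−A) / det(I−A).
Column A of adj(I−A): (0.2800, 0.4900, 0.2100); det(I−A) = 0.3010.
m_A = (0.2800 + 0.4900 + 0.2100) / 0.3010 = 0.98 / 0.3010 ≈ 3.2558.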